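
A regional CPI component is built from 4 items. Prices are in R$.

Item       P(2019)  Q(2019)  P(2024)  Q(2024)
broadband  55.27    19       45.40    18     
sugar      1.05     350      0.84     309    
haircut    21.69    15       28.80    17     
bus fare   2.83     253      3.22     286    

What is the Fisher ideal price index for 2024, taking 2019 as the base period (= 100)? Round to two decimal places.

Laspeyres component (base-period weights):
ΣP(2024)Q(2019) = 45.40×19 + 0.84×350 + 28.80×15 + 3.22×253 = 862.6 + 294 + 432 + 814.66 = 2403.26
ΣP(2019)Q(2019) = 55.27×19 + 1.05×350 + 21.69×15 + 2.83×253 = 1050.13 + 367.5 + 325.35 + 715.99 = 2458.97
L = 2403.26 / 2458.97 × 100 = 97.7344
Paasche component (current-period weights):
ΣP(2024)Q(2024) = 45.40×18 + 0.84×309 + 28.80×17 + 3.22×286 = 817.2 + 259.56 + 489.6 + 920.92 = 2487.28
ΣP(2019)Q(2024) = 55.27×18 + 1.05×309 + 21.69×17 + 2.83×286 = 994.86 + 324.45 + 368.73 + 809.38 = 2497.42
P = 2487.28 / 2497.42 × 100 = 99.5940
Fisher = √(L × P) = √(97.7344 × 99.5940) = 98.6598

98.66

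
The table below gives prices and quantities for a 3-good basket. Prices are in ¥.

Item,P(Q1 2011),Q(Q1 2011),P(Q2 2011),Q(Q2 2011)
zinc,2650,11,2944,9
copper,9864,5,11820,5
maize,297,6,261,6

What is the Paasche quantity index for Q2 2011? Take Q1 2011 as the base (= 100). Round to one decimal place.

93.7

Paasche quantity index uses current-period prices as weights.
ΣP(Q2 2011)·Q(Q2 2011) = 2944×9 + 11820×5 + 261×6 = 26496 + 59100 + 1566 = 87162
ΣP(Q2 2011)·Q(Q1 2011) = 2944×11 + 11820×5 + 261×6 = 32384 + 59100 + 1566 = 93050
Index = 87162 / 93050 × 100 = 93.6722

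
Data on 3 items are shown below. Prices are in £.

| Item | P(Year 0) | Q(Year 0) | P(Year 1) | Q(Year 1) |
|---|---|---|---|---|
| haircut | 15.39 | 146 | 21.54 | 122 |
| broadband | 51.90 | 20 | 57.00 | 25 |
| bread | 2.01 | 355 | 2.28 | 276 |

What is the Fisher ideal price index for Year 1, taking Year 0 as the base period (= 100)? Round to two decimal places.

Laspeyres component (base-period weights):
ΣP(Year 1)Q(Year 0) = 21.54×146 + 57.00×20 + 2.28×355 = 3144.84 + 1140 + 809.4 = 5094.24
ΣP(Year 0)Q(Year 0) = 15.39×146 + 51.90×20 + 2.01×355 = 2246.94 + 1038 + 713.55 = 3998.49
L = 5094.24 / 3998.49 × 100 = 127.4041
Paasche component (current-period weights):
ΣP(Year 1)Q(Year 1) = 21.54×122 + 57.00×25 + 2.28×276 = 2627.88 + 1425 + 629.28 = 4682.16
ΣP(Year 0)Q(Year 1) = 15.39×122 + 51.90×25 + 2.01×276 = 1877.58 + 1297.5 + 554.76 = 3729.84
P = 4682.16 / 3729.84 × 100 = 125.5325
Fisher = √(L × P) = √(127.4041 × 125.5325) = 126.4648

126.46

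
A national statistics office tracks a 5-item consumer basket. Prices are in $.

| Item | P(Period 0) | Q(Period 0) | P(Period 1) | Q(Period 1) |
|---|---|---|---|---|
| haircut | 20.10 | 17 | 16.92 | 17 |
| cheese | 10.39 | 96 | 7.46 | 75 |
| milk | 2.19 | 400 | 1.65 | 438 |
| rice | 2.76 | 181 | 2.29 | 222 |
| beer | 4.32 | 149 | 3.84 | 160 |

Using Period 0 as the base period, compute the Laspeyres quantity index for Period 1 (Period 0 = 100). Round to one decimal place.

100.8

Laspeyres quantity index uses base-period prices as weights.
ΣP(Period 0)·Q(Period 1) = 20.10×17 + 10.39×75 + 2.19×438 + 2.76×222 + 4.32×160 = 341.7 + 779.25 + 959.22 + 612.72 + 691.2 = 3384.09
ΣP(Period 0)·Q(Period 0) = 20.10×17 + 10.39×96 + 2.19×400 + 2.76×181 + 4.32×149 = 341.7 + 997.44 + 876 + 499.56 + 643.68 = 3358.38
Index = 3384.09 / 3358.38 × 100 = 100.7655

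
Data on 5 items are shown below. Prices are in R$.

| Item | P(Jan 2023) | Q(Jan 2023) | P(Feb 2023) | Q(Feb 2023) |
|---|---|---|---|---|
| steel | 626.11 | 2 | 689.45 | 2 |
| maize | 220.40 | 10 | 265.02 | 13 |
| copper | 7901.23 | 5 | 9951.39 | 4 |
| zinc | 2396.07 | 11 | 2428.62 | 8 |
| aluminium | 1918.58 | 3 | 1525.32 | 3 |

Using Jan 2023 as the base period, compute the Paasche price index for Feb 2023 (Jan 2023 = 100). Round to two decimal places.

113.17

Paasche price index uses current-period quantities as weights.
ΣP(Feb 2023)·Q(Feb 2023) = 689.45×2 + 265.02×13 + 9951.39×4 + 2428.62×8 + 1525.32×3 = 1378.9 + 3445.26 + 39805.56 + 19428.96 + 4575.96 = 68634.64
ΣP(Jan 2023)·Q(Feb 2023) = 626.11×2 + 220.40×13 + 7901.23×4 + 2396.07×8 + 1918.58×3 = 1252.22 + 2865.2 + 31604.92 + 19168.56 + 5755.74 = 60646.64
Index = 68634.64 / 60646.64 × 100 = 113.1714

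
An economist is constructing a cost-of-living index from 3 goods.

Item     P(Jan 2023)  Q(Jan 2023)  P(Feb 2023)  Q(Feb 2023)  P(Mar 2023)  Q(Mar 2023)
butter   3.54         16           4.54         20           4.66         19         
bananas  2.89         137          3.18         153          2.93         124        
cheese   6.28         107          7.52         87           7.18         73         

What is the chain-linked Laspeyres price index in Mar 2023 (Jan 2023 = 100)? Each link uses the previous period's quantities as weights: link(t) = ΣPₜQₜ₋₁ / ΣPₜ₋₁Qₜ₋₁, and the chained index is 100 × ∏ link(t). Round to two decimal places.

Link Jan 2023→Feb 2023:
ΣP(Feb 2023)Q(Jan 2023) = 4.54×16 + 3.18×137 + 7.52×107 = 72.64 + 435.66 + 804.64 = 1312.94
ΣP(Jan 2023)Q(Jan 2023) = 3.54×16 + 2.89×137 + 6.28×107 = 56.64 + 395.93 + 671.96 = 1124.53
link = 1312.94/1124.53 = 1.167546
Link Feb 2023→Mar 2023:
ΣP(Mar 2023)Q(Feb 2023) = 4.66×20 + 2.93×153 + 7.18×87 = 93.2 + 448.29 + 624.66 = 1166.15
ΣP(Feb 2023)Q(Feb 2023) = 4.54×20 + 3.18×153 + 7.52×87 = 90.8 + 486.54 + 654.24 = 1231.58
link = 1166.15/1231.58 = 0.946873
Chained index = 100 × 1.167546 × 0.946873 = 110.5518

110.55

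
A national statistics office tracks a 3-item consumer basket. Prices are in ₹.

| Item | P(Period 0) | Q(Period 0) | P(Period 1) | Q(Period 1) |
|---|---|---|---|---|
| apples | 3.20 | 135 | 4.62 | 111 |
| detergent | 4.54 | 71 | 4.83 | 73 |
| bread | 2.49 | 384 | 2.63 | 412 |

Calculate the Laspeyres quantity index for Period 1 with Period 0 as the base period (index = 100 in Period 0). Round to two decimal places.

Laspeyres quantity index uses base-period prices as weights.
ΣP(Period 0)·Q(Period 1) = 3.20×111 + 4.54×73 + 2.49×412 = 355.2 + 331.42 + 1025.88 = 1712.5
ΣP(Period 0)·Q(Period 0) = 3.20×135 + 4.54×71 + 2.49×384 = 432 + 322.34 + 956.16 = 1710.5
Index = 1712.5 / 1710.5 × 100 = 100.1169

100.12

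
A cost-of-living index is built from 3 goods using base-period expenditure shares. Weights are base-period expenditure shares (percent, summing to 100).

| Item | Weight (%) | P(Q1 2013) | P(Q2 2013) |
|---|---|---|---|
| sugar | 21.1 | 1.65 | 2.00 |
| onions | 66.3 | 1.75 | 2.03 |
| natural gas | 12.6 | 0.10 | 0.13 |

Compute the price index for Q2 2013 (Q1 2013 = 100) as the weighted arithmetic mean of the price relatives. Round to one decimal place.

sugar: 21.1 × (2.00/1.65) = 21.1 × 1.212121 = 25.5758
onions: 66.3 × (2.03/1.75) = 66.3 × 1.160000 = 76.9080
natural gas: 12.6 × (0.13/0.10) = 12.6 × 1.300000 = 16.3800
Index = Σ wᵢ·(p₁ᵢ/p₀ᵢ) = 25.5758 + 76.9080 + 16.3800 = 118.8638

118.9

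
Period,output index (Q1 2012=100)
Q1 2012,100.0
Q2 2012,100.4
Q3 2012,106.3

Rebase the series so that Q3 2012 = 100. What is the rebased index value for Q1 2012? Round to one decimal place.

94.1

Rebased(Q1 2012) = 100.0 / 106.3 × 100 = 94.0734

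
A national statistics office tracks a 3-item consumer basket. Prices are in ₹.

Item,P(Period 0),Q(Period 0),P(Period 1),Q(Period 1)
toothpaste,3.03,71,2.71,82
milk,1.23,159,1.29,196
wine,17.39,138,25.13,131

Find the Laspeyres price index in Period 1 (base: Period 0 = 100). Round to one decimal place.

Laspeyres price index uses base-period quantities as weights.
ΣP(Period 1)·Q(Period 0) = 2.71×71 + 1.29×159 + 25.13×138 = 192.41 + 205.11 + 3467.94 = 3865.46
ΣP(Period 0)·Q(Period 0) = 3.03×71 + 1.23×159 + 17.39×138 = 215.13 + 195.57 + 2399.82 = 2810.52
Index = 3865.46 / 2810.52 × 100 = 137.5354

137.5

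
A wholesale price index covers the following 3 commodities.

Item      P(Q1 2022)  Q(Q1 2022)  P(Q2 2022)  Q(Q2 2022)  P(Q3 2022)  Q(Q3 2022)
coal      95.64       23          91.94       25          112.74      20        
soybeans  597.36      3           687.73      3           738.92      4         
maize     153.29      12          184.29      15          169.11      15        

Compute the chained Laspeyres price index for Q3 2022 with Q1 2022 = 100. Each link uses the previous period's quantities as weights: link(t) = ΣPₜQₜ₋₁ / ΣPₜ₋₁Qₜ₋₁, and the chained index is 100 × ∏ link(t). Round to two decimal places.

Link Q1 2022→Q2 2022:
ΣP(Q2 2022)Q(Q1 2022) = 91.94×23 + 687.73×3 + 184.29×12 = 2114.62 + 2063.19 + 2211.48 = 6389.29
ΣP(Q1 2022)Q(Q1 2022) = 95.64×23 + 597.36×3 + 153.29×12 = 2199.72 + 1792.08 + 1839.48 = 5831.28
link = 6389.29/5831.28 = 1.095693
Link Q2 2022→Q3 2022:
ΣP(Q3 2022)Q(Q2 2022) = 112.74×25 + 738.92×3 + 169.11×15 = 2818.5 + 2216.76 + 2536.65 = 7571.91
ΣP(Q2 2022)Q(Q2 2022) = 91.94×25 + 687.73×3 + 184.29×15 = 2298.5 + 2063.19 + 2764.35 = 7126.04
link = 7571.91/7126.04 = 1.062569
Chained index = 100 × 1.095693 × 1.062569 = 116.4249

116.42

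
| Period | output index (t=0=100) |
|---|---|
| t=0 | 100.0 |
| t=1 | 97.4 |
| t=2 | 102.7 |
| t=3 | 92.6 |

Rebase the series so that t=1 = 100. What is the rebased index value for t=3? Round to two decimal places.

95.07

Rebased(t=3) = 92.6 / 97.4 × 100 = 95.0719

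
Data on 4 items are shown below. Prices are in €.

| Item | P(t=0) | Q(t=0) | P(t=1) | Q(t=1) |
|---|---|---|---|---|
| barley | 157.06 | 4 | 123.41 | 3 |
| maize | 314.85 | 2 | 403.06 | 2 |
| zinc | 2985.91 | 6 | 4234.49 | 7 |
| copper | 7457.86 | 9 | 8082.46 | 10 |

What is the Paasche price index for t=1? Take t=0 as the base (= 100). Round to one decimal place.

Paasche price index uses current-period quantities as weights.
ΣP(t=1)·Q(t=1) = 123.41×3 + 403.06×2 + 4234.49×7 + 8082.46×10 = 370.23 + 806.12 + 29641.43 + 80824.6 = 111642.38
ΣP(t=0)·Q(t=1) = 157.06×3 + 314.85×2 + 2985.91×7 + 7457.86×10 = 471.18 + 629.7 + 20901.37 + 74578.6 = 96580.85
Index = 111642.38 / 96580.85 × 100 = 115.5947

115.6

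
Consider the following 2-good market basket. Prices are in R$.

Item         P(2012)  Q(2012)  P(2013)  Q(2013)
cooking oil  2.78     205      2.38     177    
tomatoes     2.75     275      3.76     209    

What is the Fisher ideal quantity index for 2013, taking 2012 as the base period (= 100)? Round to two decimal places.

Laspeyres component (base-period weights):
ΣP(2012)Q(2013) = 2.78×177 + 2.75×209 = 492.06 + 574.75 = 1066.81
ΣP(2012)Q(2012) = 2.78×205 + 2.75×275 = 569.9 + 756.25 = 1326.15
L = 1066.81 / 1326.15 × 100 = 80.4441
Paasche component (current-period weights):
ΣP(2013)Q(2013) = 2.38×177 + 3.76×209 = 421.26 + 785.84 = 1207.1
ΣP(2013)Q(2012) = 2.38×205 + 3.76×275 = 487.9 + 1034 = 1521.9
P = 1207.1 / 1521.9 × 100 = 79.3153
Fisher = √(L × P) = √(80.4441 × 79.3153) = 79.8777

79.88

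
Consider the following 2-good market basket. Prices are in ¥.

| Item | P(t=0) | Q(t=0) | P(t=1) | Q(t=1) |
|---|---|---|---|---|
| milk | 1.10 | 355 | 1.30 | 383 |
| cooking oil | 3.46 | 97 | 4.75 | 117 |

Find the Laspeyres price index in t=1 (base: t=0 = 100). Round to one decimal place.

127.0

Laspeyres price index uses base-period quantities as weights.
ΣP(t=1)·Q(t=0) = 1.30×355 + 4.75×97 = 461.5 + 460.75 = 922.25
ΣP(t=0)·Q(t=0) = 1.10×355 + 3.46×97 = 390.5 + 335.62 = 726.12
Index = 922.25 / 726.12 × 100 = 127.0107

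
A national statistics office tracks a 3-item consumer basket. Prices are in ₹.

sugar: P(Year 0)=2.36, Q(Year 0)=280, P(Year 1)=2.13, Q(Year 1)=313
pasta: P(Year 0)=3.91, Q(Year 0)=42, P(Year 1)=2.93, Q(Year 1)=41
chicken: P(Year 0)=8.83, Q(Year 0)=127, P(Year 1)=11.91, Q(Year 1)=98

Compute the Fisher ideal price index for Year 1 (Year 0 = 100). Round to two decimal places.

Laspeyres component (base-period weights):
ΣP(Year 1)Q(Year 0) = 2.13×280 + 2.93×42 + 11.91×127 = 596.4 + 123.06 + 1512.57 = 2232.03
ΣP(Year 0)Q(Year 0) = 2.36×280 + 3.91×42 + 8.83×127 = 660.8 + 164.22 + 1121.41 = 1946.43
L = 2232.03 / 1946.43 × 100 = 114.6730
Paasche component (current-period weights):
ΣP(Year 1)Q(Year 1) = 2.13×313 + 2.93×41 + 11.91×98 = 666.69 + 120.13 + 1167.18 = 1954
ΣP(Year 0)Q(Year 1) = 2.36×313 + 3.91×41 + 8.83×98 = 738.68 + 160.31 + 865.34 = 1764.33
P = 1954 / 1764.33 × 100 = 110.7503
Fisher = √(L × P) = √(114.6730 × 110.7503) = 112.6946

112.69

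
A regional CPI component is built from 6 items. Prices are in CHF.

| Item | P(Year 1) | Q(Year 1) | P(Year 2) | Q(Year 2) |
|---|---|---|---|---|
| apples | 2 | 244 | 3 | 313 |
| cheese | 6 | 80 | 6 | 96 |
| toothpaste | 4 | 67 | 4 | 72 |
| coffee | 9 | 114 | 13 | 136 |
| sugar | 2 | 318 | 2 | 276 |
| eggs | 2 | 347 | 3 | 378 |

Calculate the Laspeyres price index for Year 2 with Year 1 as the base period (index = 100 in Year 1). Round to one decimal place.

Laspeyres price index uses base-period quantities as weights.
ΣP(Year 2)·Q(Year 1) = 3×244 + 6×80 + 4×67 + 13×114 + 2×318 + 3×347 = 732 + 480 + 268 + 1482 + 636 + 1041 = 4639
ΣP(Year 1)·Q(Year 1) = 2×244 + 6×80 + 4×67 + 9×114 + 2×318 + 2×347 = 488 + 480 + 268 + 1026 + 636 + 694 = 3592
Index = 4639 / 3592 × 100 = 129.1481

129.1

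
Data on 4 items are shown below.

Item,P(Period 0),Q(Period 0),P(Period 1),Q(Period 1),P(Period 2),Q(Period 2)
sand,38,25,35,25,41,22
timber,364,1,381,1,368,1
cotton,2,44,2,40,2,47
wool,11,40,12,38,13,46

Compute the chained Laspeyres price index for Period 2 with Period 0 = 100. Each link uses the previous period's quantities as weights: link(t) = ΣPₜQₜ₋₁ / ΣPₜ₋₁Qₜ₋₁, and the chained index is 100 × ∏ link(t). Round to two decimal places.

108.69

Link Period 0→Period 1:
ΣP(Period 1)Q(Period 0) = 35×25 + 381×1 + 2×44 + 12×40 = 875 + 381 + 88 + 480 = 1824
ΣP(Period 0)Q(Period 0) = 38×25 + 364×1 + 2×44 + 11×40 = 950 + 364 + 88 + 440 = 1842
link = 1824/1842 = 0.990228
Link Period 1→Period 2:
ΣP(Period 2)Q(Period 1) = 41×25 + 368×1 + 2×40 + 13×38 = 1025 + 368 + 80 + 494 = 1967
ΣP(Period 1)Q(Period 1) = 35×25 + 381×1 + 2×40 + 12×38 = 875 + 381 + 80 + 456 = 1792
link = 1967/1792 = 1.097656
Chained index = 100 × 0.990228 × 1.097656 = 108.6930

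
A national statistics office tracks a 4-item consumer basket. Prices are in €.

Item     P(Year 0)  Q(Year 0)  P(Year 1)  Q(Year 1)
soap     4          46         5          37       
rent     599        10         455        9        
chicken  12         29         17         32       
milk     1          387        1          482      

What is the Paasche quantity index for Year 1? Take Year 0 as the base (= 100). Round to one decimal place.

93.7

Paasche quantity index uses current-period prices as weights.
ΣP(Year 1)·Q(Year 1) = 5×37 + 455×9 + 17×32 + 1×482 = 185 + 4095 + 544 + 482 = 5306
ΣP(Year 1)·Q(Year 0) = 5×46 + 455×10 + 17×29 + 1×387 = 230 + 4550 + 493 + 387 = 5660
Index = 5306 / 5660 × 100 = 93.7456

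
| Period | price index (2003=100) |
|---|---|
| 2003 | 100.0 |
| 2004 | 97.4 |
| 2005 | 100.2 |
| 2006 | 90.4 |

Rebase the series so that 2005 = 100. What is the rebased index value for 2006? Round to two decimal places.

90.22

Rebased(2006) = 90.4 / 100.2 × 100 = 90.2196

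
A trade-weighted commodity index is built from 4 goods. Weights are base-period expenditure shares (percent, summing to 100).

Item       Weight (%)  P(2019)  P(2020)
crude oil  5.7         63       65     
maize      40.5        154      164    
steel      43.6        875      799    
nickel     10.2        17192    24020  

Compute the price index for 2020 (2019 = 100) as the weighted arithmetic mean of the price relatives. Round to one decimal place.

103.1

crude oil: 5.7 × (65/63) = 5.7 × 1.031746 = 5.8810
maize: 40.5 × (164/154) = 40.5 × 1.064935 = 43.1299
steel: 43.6 × (799/875) = 43.6 × 0.913143 = 39.8130
nickel: 10.2 × (24020/17192) = 10.2 × 1.397161 = 14.2510
Index = Σ wᵢ·(p₁ᵢ/p₀ᵢ) = 5.8810 + 43.1299 + 39.8130 + 14.2510 = 103.0749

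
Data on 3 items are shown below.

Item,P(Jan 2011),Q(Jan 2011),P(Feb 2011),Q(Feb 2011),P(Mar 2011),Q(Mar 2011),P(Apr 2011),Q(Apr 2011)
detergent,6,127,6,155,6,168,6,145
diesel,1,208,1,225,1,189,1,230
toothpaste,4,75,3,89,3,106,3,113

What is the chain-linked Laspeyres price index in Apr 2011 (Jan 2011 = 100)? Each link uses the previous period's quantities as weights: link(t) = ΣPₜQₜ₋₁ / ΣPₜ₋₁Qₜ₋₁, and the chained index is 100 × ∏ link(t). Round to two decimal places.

94.09

Link Jan 2011→Feb 2011:
ΣP(Feb 2011)Q(Jan 2011) = 6×127 + 1×208 + 3×75 = 762 + 208 + 225 = 1195
ΣP(Jan 2011)Q(Jan 2011) = 6×127 + 1×208 + 4×75 = 762 + 208 + 300 = 1270
link = 1195/1270 = 0.940945
Link Feb 2011→Mar 2011:
ΣP(Mar 2011)Q(Feb 2011) = 6×155 + 1×225 + 3×89 = 930 + 225 + 267 = 1422
ΣP(Feb 2011)Q(Feb 2011) = 6×155 + 1×225 + 3×89 = 930 + 225 + 267 = 1422
link = 1422/1422 = 1.000000
Link Mar 2011→Apr 2011:
ΣP(Apr 2011)Q(Mar 2011) = 6×168 + 1×189 + 3×106 = 1008 + 189 + 318 = 1515
ΣP(Mar 2011)Q(Mar 2011) = 6×168 + 1×189 + 3×106 = 1008 + 189 + 318 = 1515
link = 1515/1515 = 1.000000
Chained index = 100 × 0.940945 × 1.000000 × 1.000000 = 94.0945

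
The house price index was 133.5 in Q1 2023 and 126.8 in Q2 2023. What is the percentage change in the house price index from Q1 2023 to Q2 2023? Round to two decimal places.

-5.02%

Change = (126.8 − 133.5) / 133.5 × 100
       = -6.7 / 133.5 × 100 = -5.0187%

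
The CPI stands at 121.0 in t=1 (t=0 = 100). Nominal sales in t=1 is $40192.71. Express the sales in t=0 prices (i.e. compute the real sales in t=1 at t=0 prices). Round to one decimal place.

33217.1

Real = Nominal ÷ (Index/100) = 40192.71 ÷ (121.0/100)
     = 40192.71 ÷ 1.210 = 33217.1157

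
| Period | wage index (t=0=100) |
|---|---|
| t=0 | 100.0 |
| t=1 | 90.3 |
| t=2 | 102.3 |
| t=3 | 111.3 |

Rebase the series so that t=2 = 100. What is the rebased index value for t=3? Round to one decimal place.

Rebased(t=3) = 111.3 / 102.3 × 100 = 108.7977

108.8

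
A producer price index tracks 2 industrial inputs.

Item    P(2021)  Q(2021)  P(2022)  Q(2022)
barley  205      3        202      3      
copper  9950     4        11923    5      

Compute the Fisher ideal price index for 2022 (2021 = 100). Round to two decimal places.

119.54

Laspeyres component (base-period weights):
ΣP(2022)Q(2021) = 202×3 + 11923×4 = 606 + 47692 = 48298
ΣP(2021)Q(2021) = 205×3 + 9950×4 = 615 + 39800 = 40415
L = 48298 / 40415 × 100 = 119.5051
Paasche component (current-period weights):
ΣP(2022)Q(2022) = 202×3 + 11923×5 = 606 + 59615 = 60221
ΣP(2021)Q(2022) = 205×3 + 9950×5 = 615 + 49750 = 50365
P = 60221 / 50365 × 100 = 119.5691
Fisher = √(L × P) = √(119.5051 × 119.5691) = 119.5371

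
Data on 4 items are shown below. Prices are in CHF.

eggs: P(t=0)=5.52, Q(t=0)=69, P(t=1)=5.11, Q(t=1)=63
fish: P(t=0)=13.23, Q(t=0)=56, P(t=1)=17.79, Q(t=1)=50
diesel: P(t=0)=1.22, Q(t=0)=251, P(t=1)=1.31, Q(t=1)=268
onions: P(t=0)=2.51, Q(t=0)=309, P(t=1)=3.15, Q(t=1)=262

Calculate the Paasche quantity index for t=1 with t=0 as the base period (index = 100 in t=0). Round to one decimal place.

90.1

Paasche quantity index uses current-period prices as weights.
ΣP(t=1)·Q(t=1) = 5.11×63 + 17.79×50 + 1.31×268 + 3.15×262 = 321.93 + 889.5 + 351.08 + 825.3 = 2387.81
ΣP(t=1)·Q(t=0) = 5.11×69 + 17.79×56 + 1.31×251 + 3.15×309 = 352.59 + 996.24 + 328.81 + 973.35 = 2650.99
Index = 2387.81 / 2650.99 × 100 = 90.0724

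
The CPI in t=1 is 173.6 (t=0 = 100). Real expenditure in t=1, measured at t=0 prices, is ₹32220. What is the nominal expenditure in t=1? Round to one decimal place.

55933.9

Nominal = Real × (Index/100) = 32220 × (173.6/100)
        = 32220 × 1.736 = 55933.9200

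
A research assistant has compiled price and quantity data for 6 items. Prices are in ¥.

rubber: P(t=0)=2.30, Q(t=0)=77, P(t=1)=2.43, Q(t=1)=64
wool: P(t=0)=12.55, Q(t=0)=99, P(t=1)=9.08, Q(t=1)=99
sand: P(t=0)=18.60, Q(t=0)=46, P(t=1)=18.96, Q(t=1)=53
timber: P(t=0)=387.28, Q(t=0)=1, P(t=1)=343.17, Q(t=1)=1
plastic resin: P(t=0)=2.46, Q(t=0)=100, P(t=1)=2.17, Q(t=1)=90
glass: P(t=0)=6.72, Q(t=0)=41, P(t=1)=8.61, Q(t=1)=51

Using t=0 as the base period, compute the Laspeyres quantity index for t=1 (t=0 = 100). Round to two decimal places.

104.49

Laspeyres quantity index uses base-period prices as weights.
ΣP(t=0)·Q(t=1) = 2.30×64 + 12.55×99 + 18.60×53 + 387.28×1 + 2.46×90 + 6.72×51 = 147.2 + 1242.45 + 985.8 + 387.28 + 221.4 + 342.72 = 3326.85
ΣP(t=0)·Q(t=0) = 2.30×77 + 12.55×99 + 18.60×46 + 387.28×1 + 2.46×100 + 6.72×41 = 177.1 + 1242.45 + 855.6 + 387.28 + 246 + 275.52 = 3183.95
Index = 3326.85 / 3183.95 × 100 = 104.4881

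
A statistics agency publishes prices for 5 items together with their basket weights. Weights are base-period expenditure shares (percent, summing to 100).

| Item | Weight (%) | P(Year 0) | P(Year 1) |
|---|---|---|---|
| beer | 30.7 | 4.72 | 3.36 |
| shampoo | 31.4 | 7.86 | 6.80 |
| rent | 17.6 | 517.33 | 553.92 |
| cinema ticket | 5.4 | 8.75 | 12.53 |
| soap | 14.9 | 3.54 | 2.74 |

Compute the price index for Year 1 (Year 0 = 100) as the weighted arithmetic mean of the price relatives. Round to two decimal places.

87.13

beer: 30.7 × (3.36/4.72) = 30.7 × 0.711864 = 21.8542
shampoo: 31.4 × (6.80/7.86) = 31.4 × 0.865140 = 27.1654
rent: 17.6 × (553.92/517.33) = 17.6 × 1.070729 = 18.8448
cinema ticket: 5.4 × (12.53/8.75) = 5.4 × 1.432000 = 7.7328
soap: 14.9 × (2.74/3.54) = 14.9 × 0.774011 = 11.5328
Index = Σ wᵢ·(p₁ᵢ/p₀ᵢ) = 21.8542 + 27.1654 + 18.8448 + 7.7328 + 11.5328 = 87.1300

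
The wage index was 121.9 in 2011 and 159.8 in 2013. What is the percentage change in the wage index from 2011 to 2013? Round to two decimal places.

Change = (159.8 − 121.9) / 121.9 × 100
       = 37.9 / 121.9 × 100 = 31.0911%

31.09%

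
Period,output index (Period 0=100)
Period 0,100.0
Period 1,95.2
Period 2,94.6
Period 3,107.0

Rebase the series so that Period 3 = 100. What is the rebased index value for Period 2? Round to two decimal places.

Rebased(Period 2) = 94.6 / 107.0 × 100 = 88.4112

88.41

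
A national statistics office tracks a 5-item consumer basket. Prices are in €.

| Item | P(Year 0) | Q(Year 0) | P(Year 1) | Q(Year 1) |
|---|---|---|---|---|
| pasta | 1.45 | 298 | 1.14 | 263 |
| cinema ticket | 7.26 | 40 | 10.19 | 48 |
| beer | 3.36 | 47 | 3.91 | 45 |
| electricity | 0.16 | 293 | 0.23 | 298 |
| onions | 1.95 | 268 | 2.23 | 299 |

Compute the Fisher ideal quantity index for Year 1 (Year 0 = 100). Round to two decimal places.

105.39

Laspeyres component (base-period weights):
ΣP(Year 0)Q(Year 1) = 1.45×263 + 7.26×48 + 3.36×45 + 0.16×298 + 1.95×299 = 381.35 + 348.48 + 151.2 + 47.68 + 583.05 = 1511.76
ΣP(Year 0)Q(Year 0) = 1.45×298 + 7.26×40 + 3.36×47 + 0.16×293 + 1.95×268 = 432.1 + 290.4 + 157.92 + 46.88 + 522.6 = 1449.9
L = 1511.76 / 1449.9 × 100 = 104.2665
Paasche component (current-period weights):
ΣP(Year 1)Q(Year 1) = 1.14×263 + 10.19×48 + 3.91×45 + 0.23×298 + 2.23×299 = 299.82 + 489.12 + 175.95 + 68.54 + 666.77 = 1700.2
ΣP(Year 1)Q(Year 0) = 1.14×298 + 10.19×40 + 3.91×47 + 0.23×293 + 2.23×268 = 339.72 + 407.6 + 183.77 + 67.39 + 597.64 = 1596.12
P = 1700.2 / 1596.12 × 100 = 106.5208
Fisher = √(L × P) = √(104.2665 × 106.5208) = 105.3876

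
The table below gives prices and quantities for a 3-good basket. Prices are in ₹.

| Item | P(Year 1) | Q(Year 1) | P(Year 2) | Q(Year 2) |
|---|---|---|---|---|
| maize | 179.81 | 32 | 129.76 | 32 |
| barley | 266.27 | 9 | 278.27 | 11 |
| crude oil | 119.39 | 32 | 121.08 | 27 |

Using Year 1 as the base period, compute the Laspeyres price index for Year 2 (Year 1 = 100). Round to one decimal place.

Laspeyres price index uses base-period quantities as weights.
ΣP(Year 2)·Q(Year 1) = 129.76×32 + 278.27×9 + 121.08×32 = 4152.32 + 2504.43 + 3874.56 = 10531.31
ΣP(Year 1)·Q(Year 1) = 179.81×32 + 266.27×9 + 119.39×32 = 5753.92 + 2396.43 + 3820.48 = 11970.83
Index = 10531.31 / 11970.83 × 100 = 87.9748

88.0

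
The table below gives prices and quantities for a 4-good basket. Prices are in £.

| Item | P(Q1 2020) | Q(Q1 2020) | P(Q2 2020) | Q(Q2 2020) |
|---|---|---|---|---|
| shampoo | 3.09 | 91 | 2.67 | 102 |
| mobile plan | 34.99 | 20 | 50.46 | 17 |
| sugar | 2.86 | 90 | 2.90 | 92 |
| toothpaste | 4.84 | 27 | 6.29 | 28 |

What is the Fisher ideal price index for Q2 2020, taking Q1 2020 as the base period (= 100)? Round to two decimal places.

121.56

Laspeyres component (base-period weights):
ΣP(Q2 2020)Q(Q1 2020) = 2.67×91 + 50.46×20 + 2.90×90 + 6.29×27 = 242.97 + 1009.2 + 261 + 169.83 = 1683
ΣP(Q1 2020)Q(Q1 2020) = 3.09×91 + 34.99×20 + 2.86×90 + 4.84×27 = 281.19 + 699.8 + 257.4 + 130.68 = 1369.07
L = 1683 / 1369.07 × 100 = 122.9302
Paasche component (current-period weights):
ΣP(Q2 2020)Q(Q2 2020) = 2.67×102 + 50.46×17 + 2.90×92 + 6.29×28 = 272.34 + 857.82 + 266.8 + 176.12 = 1573.08
ΣP(Q1 2020)Q(Q2 2020) = 3.09×102 + 34.99×17 + 2.86×92 + 4.84×28 = 315.18 + 594.83 + 263.12 + 135.52 = 1308.65
P = 1573.08 / 1308.65 × 100 = 120.2063
Fisher = √(L × P) = √(122.9302 × 120.2063) = 121.5606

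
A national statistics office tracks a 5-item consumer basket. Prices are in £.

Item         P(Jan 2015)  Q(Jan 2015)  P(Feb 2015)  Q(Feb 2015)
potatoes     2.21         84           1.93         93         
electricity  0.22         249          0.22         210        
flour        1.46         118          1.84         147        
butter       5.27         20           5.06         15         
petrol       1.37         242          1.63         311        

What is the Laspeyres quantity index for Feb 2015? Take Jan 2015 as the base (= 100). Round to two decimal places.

114.34

Laspeyres quantity index uses base-period prices as weights.
ΣP(Jan 2015)·Q(Feb 2015) = 2.21×93 + 0.22×210 + 1.46×147 + 5.27×15 + 1.37×311 = 205.53 + 46.2 + 214.62 + 79.05 + 426.07 = 971.47
ΣP(Jan 2015)·Q(Jan 2015) = 2.21×84 + 0.22×249 + 1.46×118 + 5.27×20 + 1.37×242 = 185.64 + 54.78 + 172.28 + 105.4 + 331.54 = 849.64
Index = 971.47 / 849.64 × 100 = 114.3390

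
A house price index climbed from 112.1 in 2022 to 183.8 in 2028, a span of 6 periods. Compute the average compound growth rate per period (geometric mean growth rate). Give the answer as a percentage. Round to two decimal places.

Growth factor = (183.8/112.1)^(1/6) = (1.639607)^(1/6) = 1.085900
Growth rate = 1.085900 − 1 = 0.085900 = 8.5900%

8.59%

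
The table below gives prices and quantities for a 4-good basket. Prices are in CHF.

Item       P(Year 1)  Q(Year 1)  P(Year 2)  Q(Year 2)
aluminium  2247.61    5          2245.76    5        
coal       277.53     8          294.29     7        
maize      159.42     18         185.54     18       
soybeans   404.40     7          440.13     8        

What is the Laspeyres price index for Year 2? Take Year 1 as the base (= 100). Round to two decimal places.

Laspeyres price index uses base-period quantities as weights.
ΣP(Year 2)·Q(Year 1) = 2245.76×5 + 294.29×8 + 185.54×18 + 440.13×7 = 11228.8 + 2354.32 + 3339.72 + 3080.91 = 20003.75
ΣP(Year 1)·Q(Year 1) = 2247.61×5 + 277.53×8 + 159.42×18 + 404.40×7 = 11238.05 + 2220.24 + 2869.56 + 2830.8 = 19158.65
Index = 20003.75 / 19158.65 × 100 = 104.4111

104.41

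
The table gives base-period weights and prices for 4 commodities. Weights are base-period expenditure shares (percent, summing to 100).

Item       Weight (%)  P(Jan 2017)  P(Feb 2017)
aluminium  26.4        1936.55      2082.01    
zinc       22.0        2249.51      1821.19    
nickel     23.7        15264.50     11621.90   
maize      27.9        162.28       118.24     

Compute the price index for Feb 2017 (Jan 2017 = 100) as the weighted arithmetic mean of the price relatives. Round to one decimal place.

84.6

aluminium: 26.4 × (2082.01/1936.55) = 26.4 × 1.075113 = 28.3830
zinc: 22.0 × (1821.19/2249.51) = 22.0 × 0.809594 = 17.8111
nickel: 23.7 × (11621.90/15264.50) = 23.7 × 0.761368 = 18.0444
maize: 27.9 × (118.24/162.28) = 27.9 × 0.728617 = 20.3284
Index = Σ wᵢ·(p₁ᵢ/p₀ᵢ) = 28.3830 + 17.8111 + 18.0444 + 20.3284 = 84.5669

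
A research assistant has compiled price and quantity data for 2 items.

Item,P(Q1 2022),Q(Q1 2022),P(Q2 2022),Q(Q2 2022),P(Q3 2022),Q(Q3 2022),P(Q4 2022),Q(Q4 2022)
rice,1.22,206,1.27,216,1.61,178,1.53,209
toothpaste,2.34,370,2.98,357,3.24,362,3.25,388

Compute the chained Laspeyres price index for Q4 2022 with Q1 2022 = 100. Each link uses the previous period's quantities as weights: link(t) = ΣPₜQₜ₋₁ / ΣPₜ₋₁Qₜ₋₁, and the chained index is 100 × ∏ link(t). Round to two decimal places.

136.29

Link Q1 2022→Q2 2022:
ΣP(Q2 2022)Q(Q1 2022) = 1.27×206 + 2.98×370 = 261.62 + 1102.6 = 1364.22
ΣP(Q1 2022)Q(Q1 2022) = 1.22×206 + 2.34×370 = 251.32 + 865.8 = 1117.12
link = 1364.22/1117.12 = 1.221194
Link Q2 2022→Q3 2022:
ΣP(Q3 2022)Q(Q2 2022) = 1.61×216 + 3.24×357 = 347.76 + 1156.68 = 1504.44
ΣP(Q2 2022)Q(Q2 2022) = 1.27×216 + 2.98×357 = 274.32 + 1063.86 = 1338.18
link = 1504.44/1338.18 = 1.124243
Link Q3 2022→Q4 2022:
ΣP(Q4 2022)Q(Q3 2022) = 1.53×178 + 3.25×362 = 272.34 + 1176.5 = 1448.84
ΣP(Q3 2022)Q(Q3 2022) = 1.61×178 + 3.24×362 = 286.58 + 1172.88 = 1459.46
link = 1448.84/1459.46 = 0.992723
Chained index = 100 × 1.221194 × 1.124243 × 0.992723 = 136.2929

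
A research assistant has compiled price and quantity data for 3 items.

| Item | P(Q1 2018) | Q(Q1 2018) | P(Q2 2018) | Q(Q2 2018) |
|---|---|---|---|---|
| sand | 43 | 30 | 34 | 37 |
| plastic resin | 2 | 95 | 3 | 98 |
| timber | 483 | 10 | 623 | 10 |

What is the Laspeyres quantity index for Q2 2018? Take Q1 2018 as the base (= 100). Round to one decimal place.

Laspeyres quantity index uses base-period prices as weights.
ΣP(Q1 2018)·Q(Q2 2018) = 43×37 + 2×98 + 483×10 = 1591 + 196 + 4830 = 6617
ΣP(Q1 2018)·Q(Q1 2018) = 43×30 + 2×95 + 483×10 = 1290 + 190 + 4830 = 6310
Index = 6617 / 6310 × 100 = 104.8653

104.9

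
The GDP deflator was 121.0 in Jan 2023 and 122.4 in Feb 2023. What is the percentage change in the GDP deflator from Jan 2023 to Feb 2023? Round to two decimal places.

Change = (122.4 − 121.0) / 121.0 × 100
       = 1.4 / 121.0 × 100 = 1.1570%

1.16%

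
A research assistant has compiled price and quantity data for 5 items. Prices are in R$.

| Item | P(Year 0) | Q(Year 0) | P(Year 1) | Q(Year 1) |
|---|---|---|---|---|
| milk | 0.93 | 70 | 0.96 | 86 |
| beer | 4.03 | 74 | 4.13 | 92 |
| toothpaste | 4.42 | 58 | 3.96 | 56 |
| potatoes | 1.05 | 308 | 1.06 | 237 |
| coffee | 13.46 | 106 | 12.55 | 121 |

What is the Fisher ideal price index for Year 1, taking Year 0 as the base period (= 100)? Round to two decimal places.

Laspeyres component (base-period weights):
ΣP(Year 1)Q(Year 0) = 0.96×70 + 4.13×74 + 3.96×58 + 1.06×308 + 12.55×106 = 67.2 + 305.62 + 229.68 + 326.48 + 1330.3 = 2259.28
ΣP(Year 0)Q(Year 0) = 0.93×70 + 4.03×74 + 4.42×58 + 1.05×308 + 13.46×106 = 65.1 + 298.22 + 256.36 + 323.4 + 1426.76 = 2369.84
L = 2259.28 / 2369.84 × 100 = 95.3347
Paasche component (current-period weights):
ΣP(Year 1)Q(Year 1) = 0.96×86 + 4.13×92 + 3.96×56 + 1.06×237 + 12.55×121 = 82.56 + 379.96 + 221.76 + 251.22 + 1518.55 = 2454.05
ΣP(Year 0)Q(Year 1) = 0.93×86 + 4.03×92 + 4.42×56 + 1.05×237 + 13.46×121 = 79.98 + 370.76 + 247.52 + 248.85 + 1628.66 = 2575.77
P = 2454.05 / 2575.77 × 100 = 95.2744
Fisher = √(L × P) = √(95.3347 × 95.2744) = 95.3046

95.30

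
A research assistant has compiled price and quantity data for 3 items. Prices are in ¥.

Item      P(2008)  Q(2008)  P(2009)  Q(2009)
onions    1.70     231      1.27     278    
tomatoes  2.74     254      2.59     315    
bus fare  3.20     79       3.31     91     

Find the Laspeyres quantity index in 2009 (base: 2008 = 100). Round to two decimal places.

121.28

Laspeyres quantity index uses base-period prices as weights.
ΣP(2008)·Q(2009) = 1.70×278 + 2.74×315 + 3.20×91 = 472.6 + 863.1 + 291.2 = 1626.9
ΣP(2008)·Q(2008) = 1.70×231 + 2.74×254 + 3.20×79 = 392.7 + 695.96 + 252.8 = 1341.46
Index = 1626.9 / 1341.46 × 100 = 121.2783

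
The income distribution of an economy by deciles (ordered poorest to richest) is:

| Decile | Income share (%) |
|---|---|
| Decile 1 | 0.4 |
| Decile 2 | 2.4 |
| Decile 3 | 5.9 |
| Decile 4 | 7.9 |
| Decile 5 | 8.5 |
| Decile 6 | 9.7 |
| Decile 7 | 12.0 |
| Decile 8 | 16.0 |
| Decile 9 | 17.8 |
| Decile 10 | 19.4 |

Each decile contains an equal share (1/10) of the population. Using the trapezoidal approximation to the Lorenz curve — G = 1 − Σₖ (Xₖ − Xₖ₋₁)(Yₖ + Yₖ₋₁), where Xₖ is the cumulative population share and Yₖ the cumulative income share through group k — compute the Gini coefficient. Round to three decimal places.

0.343

Cumulative income shares Yₖ: 0.0040, 0.0280, 0.0870, 0.1660, 0.2510, 0.3480, 0.4680, 0.6280, 0.8060, 1.0000
Σ (Xₖ−Xₖ₋₁)(Yₖ+Yₖ₋₁) = (1/10)(0.0040+0.0000) + (1/10)(0.0280+0.0040) + (1/10)(0.0870+0.0280) + (1/10)(0.1660+0.0870) + (1/10)(0.2510+0.1660) + (1/10)(0.3480+0.2510) + (1/10)(0.4680+0.3480) + (1/10)(0.6280+0.4680) + (1/10)(0.8060+0.6280) + (1/10)(1.0000+0.8060)
  = 0.0004 + 0.0032 + 0.0115 + 0.0253 + 0.0417 + 0.0599 + 0.0816 + 0.1096 + 0.1434 + 0.1806 = 0.6572
G = 1 − 0.6572 = 0.3428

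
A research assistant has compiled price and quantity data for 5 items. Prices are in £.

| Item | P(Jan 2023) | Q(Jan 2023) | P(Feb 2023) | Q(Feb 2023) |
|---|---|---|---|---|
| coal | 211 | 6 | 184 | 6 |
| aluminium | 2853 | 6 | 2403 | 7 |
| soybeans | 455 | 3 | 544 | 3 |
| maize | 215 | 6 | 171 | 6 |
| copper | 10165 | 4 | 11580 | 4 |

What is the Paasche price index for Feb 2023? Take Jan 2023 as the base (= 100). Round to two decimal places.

Paasche price index uses current-period quantities as weights.
ΣP(Feb 2023)·Q(Feb 2023) = 184×6 + 2403×7 + 544×3 + 171×6 + 11580×4 = 1104 + 16821 + 1632 + 1026 + 46320 = 66903
ΣP(Jan 2023)·Q(Feb 2023) = 211×6 + 2853×7 + 455×3 + 215×6 + 10165×4 = 1266 + 19971 + 1365 + 1290 + 40660 = 64552
Index = 66903 / 64552 × 100 = 103.6420

103.64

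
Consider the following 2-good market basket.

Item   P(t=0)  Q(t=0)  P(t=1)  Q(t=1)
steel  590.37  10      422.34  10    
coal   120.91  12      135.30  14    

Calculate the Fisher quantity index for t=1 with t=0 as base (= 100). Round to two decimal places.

103.96

Laspeyres component (base-period weights):
ΣP(t=0)Q(t=1) = 590.37×10 + 120.91×14 = 5903.7 + 1692.74 = 7596.44
ΣP(t=0)Q(t=0) = 590.37×10 + 120.91×12 = 5903.7 + 1450.92 = 7354.62
L = 7596.44 / 7354.62 × 100 = 103.2880
Paasche component (current-period weights):
ΣP(t=1)Q(t=1) = 422.34×10 + 135.30×14 = 4223.4 + 1894.2 = 6117.6
ΣP(t=1)Q(t=0) = 422.34×10 + 135.30×12 = 4223.4 + 1623.6 = 5847
P = 6117.6 / 5847 × 100 = 104.6280
Fisher = √(L × P) = √(103.2880 × 104.6280) = 103.9558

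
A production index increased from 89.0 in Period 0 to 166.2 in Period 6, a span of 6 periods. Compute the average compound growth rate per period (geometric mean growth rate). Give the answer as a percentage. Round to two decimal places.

Growth factor = (166.2/89.0)^(1/6) = (1.867416)^(1/6) = 1.109703
Growth rate = 1.109703 − 1 = 0.109703 = 10.9703%

10.97%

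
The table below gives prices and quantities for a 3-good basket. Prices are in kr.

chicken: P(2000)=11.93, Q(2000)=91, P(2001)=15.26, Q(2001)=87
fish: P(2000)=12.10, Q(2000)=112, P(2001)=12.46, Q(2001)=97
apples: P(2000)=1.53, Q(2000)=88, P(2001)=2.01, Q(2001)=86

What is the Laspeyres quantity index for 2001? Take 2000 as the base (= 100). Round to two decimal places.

Laspeyres quantity index uses base-period prices as weights.
ΣP(2000)·Q(2001) = 11.93×87 + 12.10×97 + 1.53×86 = 1037.91 + 1173.7 + 131.58 = 2343.19
ΣP(2000)·Q(2000) = 11.93×91 + 12.10×112 + 1.53×88 = 1085.63 + 1355.2 + 134.64 = 2575.47
Index = 2343.19 / 2575.47 × 100 = 90.9811

90.98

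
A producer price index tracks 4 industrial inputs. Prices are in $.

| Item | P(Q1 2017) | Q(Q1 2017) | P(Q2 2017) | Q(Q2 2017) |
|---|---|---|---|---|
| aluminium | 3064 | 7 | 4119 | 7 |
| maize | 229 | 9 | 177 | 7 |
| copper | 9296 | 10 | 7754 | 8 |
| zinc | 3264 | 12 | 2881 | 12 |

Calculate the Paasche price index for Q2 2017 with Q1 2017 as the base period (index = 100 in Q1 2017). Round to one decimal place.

92.7

Paasche price index uses current-period quantities as weights.
ΣP(Q2 2017)·Q(Q2 2017) = 4119×7 + 177×7 + 7754×8 + 2881×12 = 28833 + 1239 + 62032 + 34572 = 126676
ΣP(Q1 2017)·Q(Q2 2017) = 3064×7 + 229×7 + 9296×8 + 3264×12 = 21448 + 1603 + 74368 + 39168 = 136587
Index = 126676 / 136587 × 100 = 92.7438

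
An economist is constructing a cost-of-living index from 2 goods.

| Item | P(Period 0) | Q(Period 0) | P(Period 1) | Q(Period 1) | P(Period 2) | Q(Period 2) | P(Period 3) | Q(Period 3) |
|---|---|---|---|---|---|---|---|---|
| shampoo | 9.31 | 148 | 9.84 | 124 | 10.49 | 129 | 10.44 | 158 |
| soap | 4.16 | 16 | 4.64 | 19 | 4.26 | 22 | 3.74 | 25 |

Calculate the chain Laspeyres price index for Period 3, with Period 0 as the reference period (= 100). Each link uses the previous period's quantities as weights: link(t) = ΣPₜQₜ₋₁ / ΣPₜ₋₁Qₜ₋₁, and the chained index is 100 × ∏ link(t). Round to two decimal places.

Link Period 0→Period 1:
ΣP(Period 1)Q(Period 0) = 9.84×148 + 4.64×16 = 1456.32 + 74.24 = 1530.56
ΣP(Period 0)Q(Period 0) = 9.31×148 + 4.16×16 = 1377.88 + 66.56 = 1444.44
link = 1530.56/1444.44 = 1.059622
Link Period 1→Period 2:
ΣP(Period 2)Q(Period 1) = 10.49×124 + 4.26×19 = 1300.76 + 80.94 = 1381.7
ΣP(Period 1)Q(Period 1) = 9.84×124 + 4.64×19 = 1220.16 + 88.16 = 1308.32
link = 1381.7/1308.32 = 1.056087
Link Period 2→Period 3:
ΣP(Period 3)Q(Period 2) = 10.44×129 + 3.74×22 = 1346.76 + 82.28 = 1429.04
ΣP(Period 2)Q(Period 2) = 10.49×129 + 4.26×22 = 1353.21 + 93.72 = 1446.93
link = 1429.04/1446.93 = 0.987636
Chained index = 100 × 1.059622 × 1.056087 × 0.987636 = 110.5217

110.52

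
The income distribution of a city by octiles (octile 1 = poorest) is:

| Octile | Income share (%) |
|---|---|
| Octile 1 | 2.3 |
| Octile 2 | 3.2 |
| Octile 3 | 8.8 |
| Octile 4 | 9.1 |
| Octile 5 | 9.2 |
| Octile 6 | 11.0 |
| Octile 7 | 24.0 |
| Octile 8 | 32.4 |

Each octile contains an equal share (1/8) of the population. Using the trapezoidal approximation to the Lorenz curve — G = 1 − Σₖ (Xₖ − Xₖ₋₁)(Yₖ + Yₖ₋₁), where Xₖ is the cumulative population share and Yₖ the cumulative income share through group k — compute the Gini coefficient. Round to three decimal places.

0.402

Cumulative income shares Yₖ: 0.0230, 0.0550, 0.1430, 0.2340, 0.3260, 0.4360, 0.6760, 1.0000
Σ (Xₖ−Xₖ₋₁)(Yₖ+Yₖ₋₁) = (1/8)(0.0230+0.0000) + (1/8)(0.0550+0.0230) + (1/8)(0.1430+0.0550) + (1/8)(0.2340+0.1430) + (1/8)(0.3260+0.2340) + (1/8)(0.4360+0.3260) + (1/8)(0.6760+0.4360) + (1/8)(1.0000+0.6760)
  = 0.0029 + 0.0097 + 0.0248 + 0.0471 + 0.0700 + 0.0953 + 0.1390 + 0.2095 = 0.5982
G = 1 − 0.5982 = 0.4018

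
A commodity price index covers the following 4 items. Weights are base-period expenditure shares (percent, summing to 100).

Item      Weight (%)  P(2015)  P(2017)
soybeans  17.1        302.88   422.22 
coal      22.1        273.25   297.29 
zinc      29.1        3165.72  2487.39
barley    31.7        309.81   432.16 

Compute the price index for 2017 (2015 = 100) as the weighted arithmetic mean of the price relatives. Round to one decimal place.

115.0

soybeans: 17.1 × (422.22/302.88) = 17.1 × 1.394017 = 23.8377
coal: 22.1 × (297.29/273.25) = 22.1 × 1.087978 = 24.0443
zinc: 29.1 × (2487.39/3165.72) = 29.1 × 0.785726 = 22.8646
barley: 31.7 × (432.16/309.81) = 31.7 × 1.394919 = 44.2189
Index = Σ wᵢ·(p₁ᵢ/p₀ᵢ) = 23.8377 + 24.0443 + 22.8646 + 44.2189 = 114.9656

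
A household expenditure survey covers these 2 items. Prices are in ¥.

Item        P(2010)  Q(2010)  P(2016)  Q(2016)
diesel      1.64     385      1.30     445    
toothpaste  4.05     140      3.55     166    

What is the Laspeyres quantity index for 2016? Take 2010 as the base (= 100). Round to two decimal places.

Laspeyres quantity index uses base-period prices as weights.
ΣP(2010)·Q(2016) = 1.64×445 + 4.05×166 = 729.8 + 672.3 = 1402.1
ΣP(2010)·Q(2010) = 1.64×385 + 4.05×140 = 631.4 + 567 = 1198.4
Index = 1402.1 / 1198.4 × 100 = 116.9977

117.00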